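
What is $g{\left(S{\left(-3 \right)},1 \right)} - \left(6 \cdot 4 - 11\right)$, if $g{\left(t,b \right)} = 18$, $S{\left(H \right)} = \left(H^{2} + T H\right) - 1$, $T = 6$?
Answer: $5$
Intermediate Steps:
$S{\left(H \right)} = -1 + H^{2} + 6 H$ ($S{\left(H \right)} = \left(H^{2} + 6 H\right) - 1 = -1 + H^{2} + 6 H$)
$g{\left(S{\left(-3 \right)},1 \right)} - \left(6 \cdot 4 - 11\right) = 18 - \left(6 \cdot 4 - 11\right) = 18 - \left(24 - 11\right) = 18 - 13 = 5$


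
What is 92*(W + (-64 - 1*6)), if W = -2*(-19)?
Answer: -2944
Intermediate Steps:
W = 38
92*(W + (-64 - 1*6)) = 92*(38 + (-64 - 1*6)) = 92*(38 + (-64 - 6)) = 92*(38 - 70) = 92*(-32) = -2944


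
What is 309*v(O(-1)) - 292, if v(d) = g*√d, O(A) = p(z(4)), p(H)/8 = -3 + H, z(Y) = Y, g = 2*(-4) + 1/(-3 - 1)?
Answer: -292 - 10197*√2/2 ≈ -7502.4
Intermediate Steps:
g = -33/4 (g = -8 + 1/(-4) = -8 - ¼ = -33/4 ≈ -8.2500)
p(H) = -24 + 8*H (p(H) = 8*(-3 + H) = -24 + 8*H)
O(A) = 8 (O(A) = -24 + 8*4 = -24 + 32 = 8)
v(d) = -33*√d/4
309*v(O(-1)) - 292 = 309*(-33*√2/2) - 292 = -10197*√2/2 - 292 = -292 - 10197*√2/2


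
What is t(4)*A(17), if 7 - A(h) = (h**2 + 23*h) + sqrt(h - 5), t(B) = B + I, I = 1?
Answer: -3365 - 10*sqrt(3) ≈ -3382.3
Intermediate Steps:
t(B) = 1 + B (t(B) = B + 1 = 1 + B)
A(h) = 7 - h**2 - sqrt(-5 + h) - 23*h (A(h) = 7 - ((h**2 + 23*h) + sqrt(h - 5)) = 7 - ((h**2 + 23*h) + sqrt(-5 + h)) = 7 - (h**2 + sqrt(-5 + h) + 23*h) = 7 + (-h**2 - sqrt(-5 + h) - 23*h) = 7 - h**2 - sqrt(-5 + h) - 23*h)
t(4)*A(17) = (1 + 4)*(7 - 1*17**2 - sqrt(-5 + 17) - 23*17) = 5*(7 - 1*289 - sqrt(12) - 391) = 5*(7 - 289 - 2*sqrt(3) - 391) = 5*(-673 - 2*sqrt(3)) = -3365 - 10*sqrt(3)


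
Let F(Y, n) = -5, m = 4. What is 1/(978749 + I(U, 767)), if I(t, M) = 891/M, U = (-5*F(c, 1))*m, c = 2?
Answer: 767/750701374 ≈ 1.0217e-6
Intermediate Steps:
U = 100 (U = -5*(-5)*4 = 25*4 = 100)
1/(978749 + I(U, 767)) = 1/(978749 + 891/767) = 1/(750701374/767) = 767/750701374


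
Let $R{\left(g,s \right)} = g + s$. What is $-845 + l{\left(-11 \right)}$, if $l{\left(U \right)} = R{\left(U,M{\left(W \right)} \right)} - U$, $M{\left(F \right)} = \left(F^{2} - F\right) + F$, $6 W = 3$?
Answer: $- \frac{3379}{4} \approx -844.75$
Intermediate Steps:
$W = \frac{1}{2}$ ($W = \frac{1}{6} \cdot 3 = \frac{1}{2} \approx 0.5$)
$M{\left(F \right)} = F^{2}$
$l{\left(U \right)} = \frac{1}{4}$ ($l{\left(U \right)} = \left(U + \left(\frac{1}{2}\right)^{2}\right) - U = \left(U + \frac{1}{4}\right) - U = \left(\frac{1}{4} + U\right) - U = \frac{1}{4}$)
$-845 + l{\left(-11 \right)} = -845 + \frac{1}{4} = - \frac{3379}{4}$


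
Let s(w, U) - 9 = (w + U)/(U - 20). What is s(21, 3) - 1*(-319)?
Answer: 5552/17 ≈ 326.59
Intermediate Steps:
s(w, U) = 9 + (U + w)/(-20 + U) (s(w, U) = 9 + (w + U)/(U - 20) = 9 + (U + w)/(-20 + U))
s(21, 3) - 1*(-319) = (-180 + 21 + 10*3)/(-20 + 3) - 1*(-319) = (-180 + 21 + 30)/(-17) + 319 = -1/17*(-129) + 319 = 129/17 + 319 = 5552/17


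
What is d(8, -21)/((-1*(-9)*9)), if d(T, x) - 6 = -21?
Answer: -5/27 ≈ -0.18519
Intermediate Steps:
d(T, x) = -15 (d(T, x) = 6 - 21 = -15)
d(8, -21)/((-1*(-9)*9)) = -15/(-1*(-9)*9) = -15/(9*9) = -15/81 = -15*1/81 = -5/27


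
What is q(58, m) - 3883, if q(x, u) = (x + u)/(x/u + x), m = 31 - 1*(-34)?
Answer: -4952043/1276 ≈ -3880.9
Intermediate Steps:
m = 65 (m = 31 + 34 = 65)
q(x, u) = (u + x)/(x + x/u)
q(58, m) - 3883 = 65*(65 + 58)/(58*(1 + 65)) - 3883 = 65*(1/58)*123/66 - 3883 = 65*(1/58)*(1/66)*123 - 3883 = 2665/1276 - 3883 = -4952043/1276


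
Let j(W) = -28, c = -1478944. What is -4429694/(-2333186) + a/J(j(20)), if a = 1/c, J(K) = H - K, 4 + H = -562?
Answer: 1762291459850177/928225236172096 ≈ 1.8986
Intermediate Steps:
H = -566 (H = -4 - 562 = -566)
J(K) = -566 - K
a = -1/1478944 (a = 1/(-1478944) = -1/1478944 ≈ -6.7616e-7)
-4429694/(-2333186) + a/J(j(20)) = -4429694/(-2333186) - 1/(1478944*(-566 - 1*(-28))) = -4429694*(-1/2333186) - 1/(1478944*(-566 + 28)) = 2214847/1166593 - 1/1478944/(-538) = 2214847/1166593 - 1/1478944*(-1/538) = 2214847/1166593 + 1/795671872 = 1762291459850177/928225236172096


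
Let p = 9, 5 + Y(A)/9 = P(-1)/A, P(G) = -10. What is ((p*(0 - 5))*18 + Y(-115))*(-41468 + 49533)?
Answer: -158453055/23 ≈ -6.8893e+6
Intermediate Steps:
Y(A) = -45 - 90/A (Y(A) = -45 + 9*(-10/A) = -45 - 90/A)
((p*(0 - 5))*18 + Y(-115))*(-41468 + 49533) = ((9*(0 - 5))*18 + (-45 - 90/(-115)))*(-41468 + 49533) = ((9*(-5))*18 + (-45 - 90*(-1/115)))*8065 = (-45*18 + (-45 + 18/23))*8065 = (-810 - 1017/23)*8065 = -19647/23*8065 = -158453055/23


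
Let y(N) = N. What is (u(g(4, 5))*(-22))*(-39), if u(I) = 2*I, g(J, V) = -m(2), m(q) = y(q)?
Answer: -3432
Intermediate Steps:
m(q) = q
g(J, V) = -2 (g(J, V) = -1*2 = -2)
(u(g(4, 5))*(-22))*(-39) = ((2*(-2))*(-22))*(-39) = -4*(-22)*(-39) = 88*(-39) = -3432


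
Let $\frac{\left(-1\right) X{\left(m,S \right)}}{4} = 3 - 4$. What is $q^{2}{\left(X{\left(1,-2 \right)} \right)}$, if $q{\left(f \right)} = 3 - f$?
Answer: $1$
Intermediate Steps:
$X{\left(m,S \right)} = 4$ ($X{\left(m,S \right)} = - 4 \left(3 - 4\right) = \left(-4\right) \left(-1\right) = 4$)
$q^{2}{\left(X{\left(1,-2 \right)} \right)} = \left(3 - 4\right)^{2} = \left(-1\right)^{2} = 1$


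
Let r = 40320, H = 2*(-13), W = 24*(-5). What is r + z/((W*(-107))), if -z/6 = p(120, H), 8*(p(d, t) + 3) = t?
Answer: 69027845/1712 ≈ 40320.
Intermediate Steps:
W = -120
H = -26
p(d, t) = -3 + t/8
z = 75/2 (z = -6*(-3 + (1/8)*(-26)) = -6*(-3 - 13/4) = -6*(-25/4) = 75/2 ≈ 37.500)
r + z/((W*(-107))) = 40320 + 75/(2*((-120*(-107)))) = 40320 + (75/2)/12840 = 40320 + (75/2)*(1/12840) = 40320 + 5/1712 = 69027845/1712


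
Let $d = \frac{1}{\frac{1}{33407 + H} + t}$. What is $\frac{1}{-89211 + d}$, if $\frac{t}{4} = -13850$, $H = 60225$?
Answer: $- \frac{5187212799}{462756441105221} \approx -1.1209 \cdot 10^{-5}$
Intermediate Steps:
$t = -55400$ ($t = 4 \left(-13850\right) = -55400$)
$d = - \frac{93632}{5187212799}$ ($d = \frac{1}{\frac{1}{33407 + 60225} - 55400} = \frac{1}{\frac{1}{93632} - 55400} = \frac{1}{- \frac{5187212799}{93632}} = - \frac{93632}{5187212799} \approx -1.8051 \cdot 10^{-5}$)
$\frac{1}{-89211 + d} = \frac{1}{-89211 - \frac{93632}{5187212799}} = \frac{1}{- \frac{462756441105221}{5187212799}} = - \frac{5187212799}{462756441105221}$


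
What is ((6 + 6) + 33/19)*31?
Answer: 8091/19 ≈ 425.84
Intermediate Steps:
((6 + 6) + 33/19)*31 = (12 + 33*(1/19))*31 = (12 + 33/19)*31 = (261/19)*31 = 8091/19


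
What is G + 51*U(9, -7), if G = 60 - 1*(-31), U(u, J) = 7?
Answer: 448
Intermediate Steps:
G = 91 (G = 60 + 31 = 91)
G + 51*U(9, -7) = 91 + 51*7 = 91 + 357 = 448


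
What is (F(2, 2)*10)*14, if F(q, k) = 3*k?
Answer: 840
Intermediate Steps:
(F(2, 2)*10)*14 = ((3*2)*10)*14 = (6*10)*14 = 60*14 = 840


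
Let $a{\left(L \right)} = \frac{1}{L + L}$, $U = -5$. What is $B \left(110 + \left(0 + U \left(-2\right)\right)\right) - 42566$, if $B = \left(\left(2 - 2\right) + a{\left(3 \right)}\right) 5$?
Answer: $-42466$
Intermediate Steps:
$a{\left(L \right)} = \frac{1}{2 L}$
$B = \frac{5}{6}$ ($B = \left(\left(2 - 2\right) + \frac{1}{2 \cdot 3}\right) 5 = \left(\left(2 - 2\right) + \frac{1}{2} \cdot \frac{1}{3}\right) 5 = \left(0 + \frac{1}{6}\right) 5 = \frac{1}{6} \cdot 5 = \frac{5}{6} \approx 0.83333$)
$B \left(110 + \left(0 + U \left(-2\right)\right)\right) - 42566 = \frac{5 \left(110 + \left(0 - -10\right)\right)}{6} - 42566 = \frac{5 \left(110 + \left(0 + 10\right)\right)}{6} - 42566 = \frac{5 \left(110 + 10\right)}{6} - 42566 = \frac{5}{6} \cdot 120 - 42566 = 100 - 42566 = -42466$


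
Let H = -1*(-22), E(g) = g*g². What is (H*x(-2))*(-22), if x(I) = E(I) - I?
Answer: 2904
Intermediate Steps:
E(g) = g³
H = 22
x(I) = I³ - I
(H*x(-2))*(-22) = (22*((-2)³ - 1*(-2)))*(-22) = (22*(-8 + 2))*(-22) = (22*(-6))*(-22) = -132*(-22) = 2904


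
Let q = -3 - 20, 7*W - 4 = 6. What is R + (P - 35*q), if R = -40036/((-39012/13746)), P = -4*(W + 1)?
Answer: 339126983/22757 ≈ 14902.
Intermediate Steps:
W = 10/7 (W = 4/7 + (⅐)*6 = 4/7 + 6/7 = 10/7 ≈ 1.4286)
P = -68/7 (P = -4*(10/7 + 1) = -4*17/7 = -68/7 ≈ -9.7143)
q = -23
R = 45861238/3251 (R = -40036/((-39012*1/13746)) = -40036/(-6502/2291) = -40036*(-2291/6502) = 45861238/3251 ≈ 14107.)
R + (P - 35*q) = 45861238/3251 + (-68/7 - 35*(-23)) = 45861238/3251 + (-68/7 + 805) = 45861238/3251 + 5567/7 = 339126983/22757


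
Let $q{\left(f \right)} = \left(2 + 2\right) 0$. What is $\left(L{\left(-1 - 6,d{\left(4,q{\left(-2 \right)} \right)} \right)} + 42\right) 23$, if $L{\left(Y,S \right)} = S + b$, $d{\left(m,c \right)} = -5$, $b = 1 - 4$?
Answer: $782$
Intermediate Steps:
$q{\left(f \right)} = 0$ ($q{\left(f \right)} = 4 \cdot 0 = 0$)
$b = -3$ ($b = 1 - 4 = -3$)
$L{\left(Y,S \right)} = -3 + S$ ($L{\left(Y,S \right)} = S - 3 = -3 + S$)
$\left(L{\left(-1 - 6,d{\left(4,q{\left(-2 \right)} \right)} \right)} + 42\right) 23 = \left(\left(-3 - 5\right) + 42\right) 23 = \left(-8 + 42\right) 23 = 34 \cdot 23 = 782$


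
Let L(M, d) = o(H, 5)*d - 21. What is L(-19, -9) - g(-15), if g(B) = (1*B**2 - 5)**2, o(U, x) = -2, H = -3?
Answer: -48403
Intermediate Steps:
g(B) = (-5 + B**2)**2 (g(B) = (B**2 - 5)**2 = (-5 + B**2)**2)
L(M, d) = -21 - 2*d (L(M, d) = -2*d - 21 = -21 - 2*d)
L(-19, -9) - g(-15) = (-21 - 2*(-9)) - (-5 + (-15)**2)**2 = (-21 + 18) - (-5 + 225)**2 = -3 - 1*220**2 = -3 - 1*48400 = -3 - 48400 = -48403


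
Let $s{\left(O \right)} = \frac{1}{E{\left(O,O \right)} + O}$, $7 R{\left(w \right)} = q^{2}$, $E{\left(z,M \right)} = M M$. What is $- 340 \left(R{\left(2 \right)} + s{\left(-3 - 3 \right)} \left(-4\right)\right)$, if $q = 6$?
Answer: $- \frac{35768}{21} \approx -1703.2$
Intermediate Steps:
$E{\left(z,M \right)} = M^{2}$
$R{\left(w \right)} = \frac{36}{7}$ ($R{\left(w \right)} = \frac{6^{2}}{7} = \frac{1}{7} \cdot 36 = \frac{36}{7}$)
$s{\left(O \right)} = \frac{1}{O + O^{2}}$ ($s{\left(O \right)} = \frac{1}{O^{2} + O} = \frac{1}{O + O^{2}}$)
$- 340 \left(R{\left(2 \right)} + s{\left(-3 - 3 \right)} \left(-4\right)\right) = - 340 \left(\frac{36}{7} + \frac{1}{\left(-3 - 3\right) \left(1 - 6\right)} \left(-4\right)\right) = - 340 \left(\frac{36}{7} + \frac{1}{\left(-6\right) \left(1 - 6\right)} \left(-4\right)\right) = - 340 \left(\frac{36}{7} + - \frac{1}{6 \left(-5\right)} \left(-4\right)\right) = - 340 \left(\frac{36}{7} + \left(- \frac{1}{6}\right) \left(- \frac{1}{5}\right) \left(-4\right)\right) = - 340 \left(\frac{36}{7} + \frac{1}{30} \left(-4\right)\right) = - 340 \left(\frac{36}{7} - \frac{2}{15}\right) = \left(-340\right) \frac{526}{105} = - \frac{35768}{21}$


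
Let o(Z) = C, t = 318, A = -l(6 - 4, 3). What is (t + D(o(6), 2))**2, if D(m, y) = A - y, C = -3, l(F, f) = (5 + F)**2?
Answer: 71289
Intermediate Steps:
A = -49 (A = -(5 + (6 - 4))**2 = -(5 + 2)**2 = -1*7**2 = -1*49 = -49)
o(Z) = -3
D(m, y) = -49 - y
(t + D(o(6), 2))**2 = (318 + (-49 - 1*2))**2 = (318 + (-49 - 2))**2 = (318 - 51)**2 = 267**2 = 71289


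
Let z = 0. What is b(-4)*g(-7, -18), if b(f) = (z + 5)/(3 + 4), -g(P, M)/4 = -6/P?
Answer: -120/49 ≈ -2.4490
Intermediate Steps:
g(P, M) = 24/P (g(P, M) = -(-24)/P = 24/P)
b(f) = 5/7 (b(f) = (0 + 5)/(3 + 4) = 5/7)
b(-4)*g(-7, -18) = 5*(24/(-7))/7 = 5*(24*(-1/7))/7 = (5/7)*(-24/7) = -120/49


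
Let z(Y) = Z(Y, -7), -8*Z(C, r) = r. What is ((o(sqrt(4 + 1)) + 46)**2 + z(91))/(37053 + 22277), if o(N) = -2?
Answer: 3099/94928 ≈ 0.032646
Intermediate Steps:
Z(C, r) = -r/8
z(Y) = 7/8 (z(Y) = -1/8*(-7) = 7/8)
((o(sqrt(4 + 1)) + 46)**2 + z(91))/(37053 + 22277) = ((-2 + 46)**2 + 7/8)/(37053 + 22277) = (44**2 + 7/8)/59330 = (1936 + 7/8)*(1/59330) = (15495/8)*(1/59330) = 3099/94928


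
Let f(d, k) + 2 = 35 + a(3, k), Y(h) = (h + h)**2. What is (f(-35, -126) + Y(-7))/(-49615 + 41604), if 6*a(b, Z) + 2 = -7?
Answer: -455/16022 ≈ -0.028398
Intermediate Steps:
Y(h) = 4*h**2 (Y(h) = (2*h)**2 = 4*h**2)
a(b, Z) = -3/2 (a(b, Z) = -1/3 + (1/6)*(-7) = -1/3 - 7/6 = -3/2)
f(d, k) = 63/2 (f(d, k) = -2 + (35 - 3/2) = -2 + 67/2 = 63/2)
(f(-35, -126) + Y(-7))/(-49615 + 41604) = (63/2 + 4*(-7)**2)/(-49615 + 41604) = (63/2 + 4*49)/(-8011) = (63/2 + 196)*(-1/8011) = (455/2)*(-1/8011) = -455/16022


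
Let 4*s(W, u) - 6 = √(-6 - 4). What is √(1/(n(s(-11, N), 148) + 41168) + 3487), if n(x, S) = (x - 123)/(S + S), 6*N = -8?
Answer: √((169964840646 + 3487*I*√10)/(48742426 + I*√10)) ≈ 59.051 - 0.e-14*I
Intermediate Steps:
N = -4/3 (N = (⅙)*(-8) = -4/3 ≈ -1.3333)
s(W, u) = 3/2 + I*√10/4 (s(W, u) = 3/2 + √(-6 - 4)/4 = 3/2 + √(-10)/4 = 3/2 + (I*√10)/4 = 3/2 + I*√10/4)
n(x, S) = (-123 + x)/(2*S) (n(x, S) = (-123 + x)/((2*S)) = (-123 + x)*(1/(2*S)) = (-123 + x)/(2*S))
√(1/(n(s(-11, N), 148) + 41168) + 3487) = √(1/((½)*(-123 + (3/2 + I*√10/4))/148 + 41168) + 3487) = √(1/((½)*(1/148)*(-243/2 + I*√10/4) + 41168) + 3487) = √(1/((-243/592 + I*√10/1184) + 41168) + 3487) = √(1/(24371213/592 + I*√10/1184) + 3487) = √(3487 + 1/(24371213/592 + I*√10/1184))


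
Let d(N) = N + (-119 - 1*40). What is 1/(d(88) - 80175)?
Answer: -1/80246 ≈ -1.2462e-5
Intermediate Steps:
d(N) = -159 + N (d(N) = N + (-119 - 40) = N - 159 = -159 + N)
1/(d(88) - 80175) = 1/((-159 + 88) - 80175) = 1/(-71 - 80175) = 1/(-80246) = -1/80246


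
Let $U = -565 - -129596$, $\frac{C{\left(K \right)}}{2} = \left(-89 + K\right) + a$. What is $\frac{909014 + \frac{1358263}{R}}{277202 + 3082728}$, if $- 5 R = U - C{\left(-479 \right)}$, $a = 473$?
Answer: $\frac{117456906779}{434173514530} \approx 0.27053$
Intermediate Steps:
$C{\left(K \right)} = 768 + 2 K$ ($C{\left(K \right)} = 2 \left(\left(-89 + K\right) + 473\right) = 2 \left(384 + K\right) = 768 + 2 K$)
$U = 129031$ ($U = -565 + 129596 = 129031$)
$R = - \frac{129221}{5}$ ($R = - \frac{129031 - \left(768 + 2 \left(-479\right)\right)}{5} = - \frac{129031 - \left(768 - 958\right)}{5} = - \frac{129031 - -190}{5} = - \frac{129031 + 190}{5} = \left(- \frac{1}{5}\right) 129221 = - \frac{129221}{5} \approx -25844.0$)
$\frac{909014 + \frac{1358263}{R}}{277202 + 3082728} = \frac{909014 + \frac{1358263}{- \frac{129221}{5}}}{277202 + 3082728} = \frac{909014 + 1358263 \left(- \frac{5}{129221}\right)}{3359930} = \left(909014 - \frac{6791315}{129221}\right) \frac{1}{3359930} = \frac{117456906779}{129221} \cdot \frac{1}{3359930} = \frac{117456906779}{434173514530}$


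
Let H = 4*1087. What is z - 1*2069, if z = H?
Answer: 2279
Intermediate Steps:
H = 4348
z = 4348
z - 1*2069 = 4348 - 1*2069 = 4348 - 2069 = 2279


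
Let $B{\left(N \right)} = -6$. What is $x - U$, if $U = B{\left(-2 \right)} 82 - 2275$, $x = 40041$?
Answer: $42808$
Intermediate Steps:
$U = -2767$ ($U = \left(-6\right) 82 - 2275 = -492 - 2275 = -2767$)
$x - U = 40041 - -2767 = 40041 + 2767 = 42808$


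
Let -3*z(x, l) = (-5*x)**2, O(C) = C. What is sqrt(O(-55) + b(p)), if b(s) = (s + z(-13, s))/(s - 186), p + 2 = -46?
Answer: I*sqrt(2670798)/234 ≈ 6.984*I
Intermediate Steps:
p = -48 (p = -2 - 46 = -48)
z(x, l) = -25*x**2/3
b(s) = (-4225/3 + s)/(-186 + s) (b(s) = (s - 25/3*(-13)**2)/(s - 186) = (s - 25/3*169)/(-186 + s) = (s - 4225/3)/(-186 + s) = (-4225/3 + s)/(-186 + s))
sqrt(O(-55) + b(p)) = sqrt(-55 + (-4225/3 - 48)/(-186 - 48)) = sqrt(-55 - 4369/3/(-234)) = sqrt(-55 - 1/234*(-4369/3)) = sqrt(-55 + 4369/702) = sqrt(-34241/702) = I*sqrt(2670798)/234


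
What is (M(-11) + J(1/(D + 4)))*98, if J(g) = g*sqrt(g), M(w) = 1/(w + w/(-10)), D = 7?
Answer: -980/99 + 98*sqrt(11)/121 ≈ -7.2128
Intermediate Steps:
M(w) = 10/(9*w) (M(w) = 1/(w + w*(-1/10)) = 1/(w - w/10) = 1/(9*w/10) = 10/(9*w))
J(g) = g**(3/2)
(M(-11) + J(1/(D + 4)))*98 = ((10/9)/(-11) + (1/(7 + 4))**(3/2))*98 = ((10/9)*(-1/11) + (1/11)**(3/2))*98 = (-10/99 + (1/11)**(3/2))*98 = (-10/99 + sqrt(11)/121)*98 = -980/99 + 98*sqrt(11)/121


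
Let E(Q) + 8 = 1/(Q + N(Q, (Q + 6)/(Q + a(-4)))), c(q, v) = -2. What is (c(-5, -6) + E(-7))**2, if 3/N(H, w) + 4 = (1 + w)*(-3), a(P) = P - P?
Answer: 15225604/148225 ≈ 102.72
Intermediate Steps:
a(P) = 0
N(H, w) = 3/(-7 - 3*w) (N(H, w) = 3/(-4 + (1 + w)*(-3)) = 3/(-4 + (-3 - 3*w)) = 3/(-7 - 3*w))
E(Q) = -8 + 1/(Q - 3/(7 + 3*(6 + Q)/Q)) (E(Q) = -8 + 1/(Q - 3/(7 + 3*((Q + 6)/(Q + 0)))) = -8 + 1/(Q - 3/(7 + 3*((6 + Q)/Q))) = -8 + 1/(Q - 3/(7 + 3*(6 + Q)/Q)))
(c(-5, -6) + E(-7))**2 = (-2 + (2/5)*(9 - 55*(-7) - 40*(-7)**2)/(-7*(3 + 2*(-7))))**2 = (-2 + (2/5)*(-1/7)*(9 + 385 - 40*49)/(3 - 14))**2 = (-2 + (2/5)*(-1/7)*(9 + 385 - 1960)/(-11))**2 = (-2 + (2/5)*(-1/7)*(-1/11)*(-1566))**2 = (-2 - 3132/385)**2 = (-3902/385)**2 = 15225604/148225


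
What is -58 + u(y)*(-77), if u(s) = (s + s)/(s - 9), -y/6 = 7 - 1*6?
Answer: -598/5 ≈ -119.60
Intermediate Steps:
y = -6 (y = -6*(7 - 1*6) = -6*(7 - 6) = -6*1 = -6)
u(s) = 2*s/(-9 + s) (u(s) = (2*s)/(-9 + s) = 2*s/(-9 + s))
-58 + u(y)*(-77) = -58 + (2*(-6)/(-9 - 6))*(-77) = -58 + (2*(-6)/(-15))*(-77) = -58 + (2*(-6)*(-1/15))*(-77) = -58 + (⅘)*(-77) = -58 - 308/5 = -598/5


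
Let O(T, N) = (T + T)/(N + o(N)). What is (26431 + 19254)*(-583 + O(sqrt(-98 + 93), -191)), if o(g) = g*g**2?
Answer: -26634355 - 45685*I*sqrt(5)/3484031 ≈ -2.6634e+7 - 0.029321*I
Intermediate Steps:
o(g) = g**3
O(T, N) = 2*T/(N + N**3) (O(T, N) = (T + T)/(N + N**3) = (2*T)/(N + N**3) = 2*T/(N + N**3))
(26431 + 19254)*(-583 + O(sqrt(-98 + 93), -191)) = (26431 + 19254)*(-583 + 2*sqrt(-98 + 93)/(-191 + (-191)**3)) = 45685*(-583 + 2*sqrt(-5)/(-191 - 6967871)) = 45685*(-583 + 2*(I*sqrt(5))/(-6968062)) = 45685*(-583 + 2*(I*sqrt(5))*(-1/6968062)) = 45685*(-583 - I*sqrt(5)/3484031) = -26634355 - 45685*I*sqrt(5)/3484031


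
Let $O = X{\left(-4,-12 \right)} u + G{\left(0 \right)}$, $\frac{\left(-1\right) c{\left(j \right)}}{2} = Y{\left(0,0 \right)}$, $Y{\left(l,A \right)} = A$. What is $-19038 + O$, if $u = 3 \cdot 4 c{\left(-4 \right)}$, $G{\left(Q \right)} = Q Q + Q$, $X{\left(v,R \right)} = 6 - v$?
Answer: $-19038$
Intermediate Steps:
$c{\left(j \right)} = 0$ ($c{\left(j \right)} = \left(-2\right) 0 = 0$)
$G{\left(Q \right)} = Q + Q^{2}$ ($G{\left(Q \right)} = Q^{2} + Q = Q + Q^{2}$)
$u = 0$ ($u = 3 \cdot 4 \cdot 0 = 12 \cdot 0 = 0$)
$O = 0$ ($O = \left(6 - -4\right) 0 + 0 \left(1 + 0\right) = \left(6 + 4\right) 0 + 0 \cdot 1 = 10 \cdot 0 + 0 = 0 + 0 = 0$)
$-19038 + O = -19038 + 0 = -19038$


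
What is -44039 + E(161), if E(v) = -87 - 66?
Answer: -44192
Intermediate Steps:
E(v) = -153
-44039 + E(161) = -44039 - 153 = -44192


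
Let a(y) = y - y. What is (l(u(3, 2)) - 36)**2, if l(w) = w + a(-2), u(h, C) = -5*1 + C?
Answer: 1521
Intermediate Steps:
a(y) = 0
u(h, C) = -5 + C
l(w) = w (l(w) = w + 0 = w)
(l(u(3, 2)) - 36)**2 = ((-5 + 2) - 36)**2 = (-3 - 36)**2 = (-39)**2 = 1521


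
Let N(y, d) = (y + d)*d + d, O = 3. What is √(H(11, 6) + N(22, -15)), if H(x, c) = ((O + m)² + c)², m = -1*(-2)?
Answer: 29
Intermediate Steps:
m = 2
N(y, d) = d + d*(d + y) (N(y, d) = (d + y)*d + d = d*(d + y) + d = d + d*(d + y))
H(x, c) = (25 + c)² (H(x, c) = ((3 + 2)² + c)² = (5² + c)² = (25 + c)²)
√(H(11, 6) + N(22, -15)) = √((25 + 6)² - 15*(1 - 15 + 22)) = √(31² - 15*8) = √(961 - 120) = √841 = 29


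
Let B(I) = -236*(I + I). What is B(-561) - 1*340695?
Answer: -75903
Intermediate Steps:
B(I) = -472*I
B(-561) - 1*340695 = -472*(-561) - 1*340695 = 264792 - 340695 = -75903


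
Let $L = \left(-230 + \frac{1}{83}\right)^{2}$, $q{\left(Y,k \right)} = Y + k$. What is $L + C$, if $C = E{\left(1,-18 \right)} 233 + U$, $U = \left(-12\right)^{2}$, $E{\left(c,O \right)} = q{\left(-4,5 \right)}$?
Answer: $\frac{366987074}{6889} \approx 53271.0$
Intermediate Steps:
$E{\left(c,O \right)} = 1$ ($E{\left(c,O \right)} = -4 + 5 = 1$)
$U = 144$
$L = \frac{364389921}{6889}$ ($L = \left(-230 + \frac{1}{83}\right)^{2} = \left(- \frac{19089}{83}\right)^{2} = \frac{364389921}{6889} \approx 52894.0$)
$C = 377$ ($C = 1 \cdot 233 + 144 = 233 + 144 = 377$)
$L + C = \frac{364389921}{6889} + 377 = \frac{366987074}{6889}$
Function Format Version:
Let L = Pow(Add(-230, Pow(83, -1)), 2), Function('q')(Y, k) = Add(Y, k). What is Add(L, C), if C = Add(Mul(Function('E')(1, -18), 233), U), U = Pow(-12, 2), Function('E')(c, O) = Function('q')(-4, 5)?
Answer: Rational(366987074, 6889) ≈ 53271.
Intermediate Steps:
Function('E')(c, O) = 1 (Function('E')(c, O) = Add(-4, 5) = 1)
U = 144
L = Rational(364389921, 6889) (L = Pow(Add(-230, Rational(1, 83)), 2) = Pow(Rational(-19089, 83), 2) = Rational(364389921, 6889) ≈ 52894.)
C = 377 (C = Add(Mul(1, 233), 144) = Add(233, 144) = 377)
Add(L, C) = Add(Rational(364389921, 6889), 377) = Rational(366987074, 6889)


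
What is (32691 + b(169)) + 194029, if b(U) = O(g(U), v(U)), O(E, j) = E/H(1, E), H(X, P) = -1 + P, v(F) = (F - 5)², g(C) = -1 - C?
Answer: 38769290/171 ≈ 2.2672e+5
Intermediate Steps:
v(F) = (-5 + F)²
O(E, j) = E/(-1 + E)
b(U) = (-1 - U)/(-2 - U) (b(U) = (-1 - U)/(-1 + (-1 - U)) = (-1 - U)/(-2 - U))
(32691 + b(169)) + 194029 = (32691 + (1 + 169)/(2 + 169)) + 194029 = (32691 + 170/171) + 194029 = 5590331/171 + 194029 = 38769290/171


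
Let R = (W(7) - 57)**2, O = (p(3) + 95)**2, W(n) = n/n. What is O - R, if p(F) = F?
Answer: 6468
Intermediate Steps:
W(n) = 1
O = 9604 (O = (3 + 95)**2 = 98**2 = 9604)
R = 3136 (R = (1 - 57)**2 = (-56)**2 = 3136)
O - R = 9604 - 1*3136 = 9604 - 3136 = 6468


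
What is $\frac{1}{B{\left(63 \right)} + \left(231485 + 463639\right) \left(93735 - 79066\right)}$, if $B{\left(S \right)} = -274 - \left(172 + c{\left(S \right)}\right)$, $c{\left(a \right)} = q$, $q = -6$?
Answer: $\frac{1}{10196773516} \approx 9.807 \cdot 10^{-11}$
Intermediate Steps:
$c{\left(a \right)} = -6$
$B{\left(S \right)} = -440$ ($B{\left(S \right)} = -274 - \left(172 - 6\right) = -274 - 166 = -440$)
$\frac{1}{B{\left(63 \right)} + \left(231485 + 463639\right) \left(93735 - 79066\right)} = \frac{1}{-440 + \left(231485 + 463639\right) \left(93735 - 79066\right)} = \frac{1}{-440 + 695124 \cdot 14669} = \frac{1}{-440 + 10196773956} = \frac{1}{10196773516}$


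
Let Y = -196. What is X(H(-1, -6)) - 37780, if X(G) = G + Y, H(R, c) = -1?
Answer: -37977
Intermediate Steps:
X(G) = -196 + G (X(G) = G - 196 = -196 + G)
X(H(-1, -6)) - 37780 = (-196 - 1) - 37780 = -197 - 37780 = -37977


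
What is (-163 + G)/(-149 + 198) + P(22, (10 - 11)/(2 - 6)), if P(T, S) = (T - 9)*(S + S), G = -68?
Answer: 25/14 ≈ 1.7857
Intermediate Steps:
P(T, S) = 2*S*(-9 + T) (P(T, S) = (-9 + T)*(2*S) = 2*S*(-9 + T))
(-163 + G)/(-149 + 198) + P(22, (10 - 11)/(2 - 6)) = (-163 - 68)/(-149 + 198) + 2*((10 - 11)/(2 - 6))*(-9 + 22) = -231/49 + 2*(-1/(-4))*13 = -231*1/49 + 2*(-1*(-1/4))*13 = -33/7 + 2*(1/4)*13 = -33/7 + 13/2 = 25/14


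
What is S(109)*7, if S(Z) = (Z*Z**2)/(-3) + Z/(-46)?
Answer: -417001627/138 ≈ -3.0218e+6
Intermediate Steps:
S(Z) = -Z**3/3 - Z/46 (S(Z) = Z**3*(-1/3) + Z*(-1/46) = -Z**3/3 - Z/46)
S(109)*7 = (-1/3*109**3 - 1/46*109)*7 = (-1/3*1295029 - 109/46)*7 = (-1295029/3 - 109/46)*7 = -59571661/138*7 = -417001627/138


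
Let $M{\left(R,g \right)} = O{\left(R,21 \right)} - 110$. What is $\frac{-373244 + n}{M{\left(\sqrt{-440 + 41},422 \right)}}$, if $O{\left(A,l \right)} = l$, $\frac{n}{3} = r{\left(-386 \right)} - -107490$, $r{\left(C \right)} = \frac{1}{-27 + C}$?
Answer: $\frac{20969665}{36757} \approx 570.49$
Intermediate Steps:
$n = \frac{133180107}{413}$ ($n = 3 \left(\frac{1}{-27 - 386} - -107490\right) = 3 \left(\frac{1}{-413} + 107490\right) = 3 \left(- \frac{1}{413} + 107490\right) = 3 \cdot \frac{44393369}{413} = \frac{133180107}{413} \approx 3.2247 \cdot 10^{5}$)
$M{\left(R,g \right)} = -89$ ($M{\left(R,g \right)} = 21 - 110 = -89$)
$\frac{-373244 + n}{M{\left(\sqrt{-440 + 41},422 \right)}} = \frac{-373244 + \frac{133180107}{413}}{-89} = \left(- \frac{20969665}{413}\right) \left(- \frac{1}{89}\right) = \frac{20969665}{36757}$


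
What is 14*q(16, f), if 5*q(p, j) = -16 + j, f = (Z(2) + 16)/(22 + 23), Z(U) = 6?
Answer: -9772/225 ≈ -43.431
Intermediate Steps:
f = 22/45 (f = (6 + 16)/(22 + 23) = 22/45 ≈ 0.48889)
q(p, j) = -16/5 + j/5 (q(p, j) = (-16 + j)/5 = -16/5 + j/5)
14*q(16, f) = 14*(-16/5 + (1/5)*(22/45)) = 14*(-16/5 + 22/225) = 14*(-698/225) = -9772/225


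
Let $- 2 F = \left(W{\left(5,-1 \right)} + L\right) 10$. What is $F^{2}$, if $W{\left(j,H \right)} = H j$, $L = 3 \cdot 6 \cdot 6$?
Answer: $265225$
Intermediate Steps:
$L = 108$ ($L = 18 \cdot 6 = 108$)
$F = -515$ ($F = - \frac{\left(\left(-1\right) 5 + 108\right) 10}{2} = - \frac{\left(-5 + 108\right) 10}{2} = - \frac{103 \cdot 10}{2} = \left(- \frac{1}{2}\right) 1030 = -515$)
$F^{2} = \left(-515\right)^{2} = 265225$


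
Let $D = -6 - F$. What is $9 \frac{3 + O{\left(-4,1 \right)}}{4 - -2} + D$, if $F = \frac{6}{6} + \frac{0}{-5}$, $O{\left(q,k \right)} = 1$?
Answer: $-1$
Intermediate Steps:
$F = 1$ ($F = 6 \cdot \frac{1}{6} + 0 \left(- \frac{1}{5}\right) = 1 + 0 = 1$)
$D = -7$ ($D = -6 - 1 = -7$)
$9 \frac{3 + O{\left(-4,1 \right)}}{4 - -2} + D = 9 \frac{3 + 1}{4 - -2} - 7 = 9 \frac{4}{4 + \left(-1 + 3\right)} - 7 = 9 \frac{4}{4 + 2} - 7 = 9 \cdot \frac{4}{6} - 7 = 9 \cdot 4 \cdot \frac{1}{6} - 7 = 9 \cdot \frac{2}{3} - 7 = 6 - 7 = -1$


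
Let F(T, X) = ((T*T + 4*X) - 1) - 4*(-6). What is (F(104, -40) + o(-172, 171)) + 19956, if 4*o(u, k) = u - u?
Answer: 30635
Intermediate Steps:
o(u, k) = 0 (o(u, k) = (u - u)/4 = (1/4)*0 = 0)
F(T, X) = 23 + T**2 + 4*X (F(T, X) = ((T**2 + 4*X) - 1) + 24 = (-1 + T**2 + 4*X) + 24 = 23 + T**2 + 4*X)
(F(104, -40) + o(-172, 171)) + 19956 = ((23 + 104**2 + 4*(-40)) + 0) + 19956 = ((23 + 10816 - 160) + 0) + 19956 = (10679 + 0) + 19956 = 10679 + 19956 = 30635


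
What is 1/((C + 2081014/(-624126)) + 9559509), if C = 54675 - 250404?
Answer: 312063/2922088237633 ≈ 1.0679e-7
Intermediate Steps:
C = -195729
1/((C + 2081014/(-624126)) + 9559509) = 1/((-195729 + 2081014/(-624126)) + 9559509) = 1/((-195729 + 2081014*(-1/624126)) + 9559509) = 1/((-195729 - 1040507/312063) + 9559509) = 1/(-61080819434/312063 + 9559509) = 1/(2922088237633/312063) = 312063/2922088237633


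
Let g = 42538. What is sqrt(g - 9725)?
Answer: sqrt(32813) ≈ 181.14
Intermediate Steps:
sqrt(g - 9725) = sqrt(42538 - 9725) = sqrt(32813)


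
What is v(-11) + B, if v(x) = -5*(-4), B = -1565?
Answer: -1545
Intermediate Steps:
v(x) = 20
v(-11) + B = 20 - 1565 = -1545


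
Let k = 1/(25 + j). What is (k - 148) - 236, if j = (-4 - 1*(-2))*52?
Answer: -30337/79 ≈ -384.01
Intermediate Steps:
j = -104 (j = (-4 + 2)*52 = -2*52 = -104)
k = -1/79 (k = 1/(25 - 104) = 1/(-79) = -1/79 ≈ -0.012658)
(k - 148) - 236 = (-1/79 - 148) - 236 = -11693/79 - 236 = -30337/79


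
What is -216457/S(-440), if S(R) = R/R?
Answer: -216457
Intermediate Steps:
S(R) = 1
-216457/S(-440) = -216457/1 = -216457*1 = -216457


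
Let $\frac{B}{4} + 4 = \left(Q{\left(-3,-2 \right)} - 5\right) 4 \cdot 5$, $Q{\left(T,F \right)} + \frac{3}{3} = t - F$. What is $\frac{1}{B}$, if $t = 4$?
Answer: $- \frac{1}{16} \approx -0.0625$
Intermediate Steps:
$Q{\left(T,F \right)} = 3 - F$ ($Q{\left(T,F \right)} = -1 - \left(-4 + F\right) = 3 - F$)
$B = -16$ ($B = -16 + 4 \left(\left(3 - -2\right) - 5\right) 4 \cdot 5 = -16 + 4 \left(\left(3 + 2\right) - 5\right) 4 \cdot 5 = -16 + 4 \left(5 - 5\right) 4 \cdot 5 = -16 + 4 \cdot 0 \cdot 4 \cdot 5 = -16 + 4 \cdot 0 \cdot 5 = -16 + 4 \cdot 0 = -16 + 0 = -16$)
$\frac{1}{B} = \frac{1}{-16} = - \frac{1}{16}$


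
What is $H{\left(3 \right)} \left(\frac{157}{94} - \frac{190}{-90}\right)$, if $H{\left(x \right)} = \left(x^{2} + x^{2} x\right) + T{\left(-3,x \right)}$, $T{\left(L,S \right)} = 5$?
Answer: $\frac{131159}{846} \approx 155.03$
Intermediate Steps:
$H{\left(x \right)} = 5 + x^{2} + x^{3}$ ($H{\left(x \right)} = \left(x^{2} + x^{2} x\right) + 5 = \left(x^{2} + x^{3}\right) + 5 = 5 + x^{2} + x^{3}$)
$H{\left(3 \right)} \left(\frac{157}{94} - \frac{190}{-90}\right) = \left(5 + 3^{2} + 3^{3}\right) \left(\frac{157}{94} - \frac{190}{-90}\right) = \left(5 + 9 + 27\right) \left(157 \cdot \frac{1}{94} - - \frac{19}{9}\right) = 41 \left(\frac{157}{94} + \frac{19}{9}\right) = 41 \cdot \frac{3199}{846} = \frac{131159}{846}$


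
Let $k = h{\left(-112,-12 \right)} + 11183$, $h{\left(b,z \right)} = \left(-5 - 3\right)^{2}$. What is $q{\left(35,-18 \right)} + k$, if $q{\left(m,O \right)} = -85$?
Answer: $11162$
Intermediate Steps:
$h{\left(b,z \right)} = 64$ ($h{\left(b,z \right)} = \left(-8\right)^{2} = 64$)
$k = 11247$ ($k = 64 + 11183 = 11247$)
$q{\left(35,-18 \right)} + k = -85 + 11247 = 11162$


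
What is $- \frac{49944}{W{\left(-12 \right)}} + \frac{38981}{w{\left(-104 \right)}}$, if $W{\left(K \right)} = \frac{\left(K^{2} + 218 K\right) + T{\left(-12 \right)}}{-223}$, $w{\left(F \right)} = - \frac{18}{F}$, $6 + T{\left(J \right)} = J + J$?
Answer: $\frac{276185912}{1251} \approx 2.2077 \cdot 10^{5}$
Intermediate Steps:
$T{\left(J \right)} = -6 + 2 J$ ($T{\left(J \right)} = -6 + \left(J + J\right) = -6 + 2 J$)
$W{\left(K \right)} = \frac{30}{223} - \frac{218 K}{223} - \frac{K^{2}}{223}$ ($W{\left(K \right)} = \frac{\left(K^{2} + 218 K\right) + \left(-6 + 2 \left(-12\right)\right)}{-223} = \left(\left(K^{2} + 218 K\right) - 30\right) \left(- \frac{1}{223}\right) = \left(-30 + K^{2} + 218 K\right) \left(- \frac{1}{223}\right) = \frac{30}{223} - \frac{218 K}{223} - \frac{K^{2}}{223}$)
$- \frac{49944}{W{\left(-12 \right)}} + \frac{38981}{w{\left(-104 \right)}} = - \frac{49944}{\frac{30}{223} - - \frac{2616}{223} - \frac{\left(-12\right)^{2}}{223}} + \frac{38981}{\left(-18\right) \frac{1}{-104}} = - \frac{49944}{\frac{30}{223} + \frac{2616}{223} - \frac{144}{223}} + \frac{38981}{\left(-18\right) \left(- \frac{1}{104}\right)} = - \frac{49944}{\frac{30}{223} + \frac{2616}{223} - \frac{144}{223}} + \frac{38981}{\frac{9}{52}} = - \frac{49944}{\frac{2502}{223}} + 38981 \cdot \frac{52}{9} = \left(-49944\right) \frac{223}{2502} + \frac{2027012}{9} = - \frac{1856252}{417} + \frac{2027012}{9} = \frac{276185912}{1251}$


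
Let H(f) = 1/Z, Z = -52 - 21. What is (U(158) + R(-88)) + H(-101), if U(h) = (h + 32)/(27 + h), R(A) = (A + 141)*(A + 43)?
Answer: -6439148/2701 ≈ -2384.0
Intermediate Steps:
Z = -73
R(A) = (43 + A)*(141 + A) (R(A) = (141 + A)*(43 + A) = (43 + A)*(141 + A))
H(f) = -1/73 (H(f) = 1/(-73) = -1/73)
U(h) = (32 + h)/(27 + h)
(U(158) + R(-88)) + H(-101) = ((32 + 158)/(27 + 158) + (6063 + (-88)**2 + 184*(-88))) - 1/73 = (190/185 + (6063 + 7744 - 16192)) - 1/73 = ((1/185)*190 - 2385) - 1/73 = (38/37 - 2385) - 1/73 = -88207/37 - 1/73 = -6439148/2701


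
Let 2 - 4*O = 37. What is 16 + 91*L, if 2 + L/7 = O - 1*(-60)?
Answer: 125553/4 ≈ 31388.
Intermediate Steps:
O = -35/4 (O = ½ - ¼*37 = ½ - 37/4 = -35/4 ≈ -8.7500)
L = 1379/4 (L = -14 + 7*(-35/4 - 1*(-60)) = -14 + 7*(-35/4 + 60) = -14 + 7*(205/4) = -14 + 1435/4 = 1379/4 ≈ 344.75)
16 + 91*L = 16 + 91*(1379/4) = 16 + 125489/4 = 125553/4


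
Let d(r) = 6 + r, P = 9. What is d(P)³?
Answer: 3375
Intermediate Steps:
d(P)³ = (6 + 9)³ = 15³ = 3375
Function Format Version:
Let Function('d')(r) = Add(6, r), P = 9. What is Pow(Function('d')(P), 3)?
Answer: 3375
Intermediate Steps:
Pow(Function('d')(P), 3) = Pow(Add(6, 9), 3) = Pow(15, 3) = 3375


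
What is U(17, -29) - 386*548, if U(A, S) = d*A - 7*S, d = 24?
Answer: -210917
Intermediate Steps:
U(A, S) = -7*S + 24*A (U(A, S) = 24*A - 7*S = -7*S + 24*A)
U(17, -29) - 386*548 = (-7*(-29) + 24*17) - 386*548 = (203 + 408) - 211528 = 611 - 211528 = -210917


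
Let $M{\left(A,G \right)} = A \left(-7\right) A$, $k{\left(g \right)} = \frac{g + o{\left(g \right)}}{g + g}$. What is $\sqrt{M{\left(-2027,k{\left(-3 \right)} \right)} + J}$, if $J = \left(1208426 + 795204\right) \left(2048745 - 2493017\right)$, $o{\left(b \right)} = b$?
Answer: $i \sqrt{890185468463} \approx 9.435 \cdot 10^{5} i$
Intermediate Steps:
$k{\left(g \right)} = 1$ ($k{\left(g \right)} = \frac{g + g}{g + g} = \frac{2 g}{2 g} = 2 g \frac{1}{2 g} = 1$)
$M{\left(A,G \right)} = - 7 A^{2}$ ($M{\left(A,G \right)} = - 7 A A = - 7 A^{2}$)
$J = -890156707360$ ($J = 2003630 \left(-444272\right) = -890156707360$)
$\sqrt{M{\left(-2027,k{\left(-3 \right)} \right)} + J} = \sqrt{- 7 \left(-2027\right)^{2} - 890156707360} = \sqrt{\left(-7\right) 4108729 - 890156707360} = \sqrt{-28761103 - 890156707360} = \sqrt{-890185468463} = i \sqrt{890185468463}$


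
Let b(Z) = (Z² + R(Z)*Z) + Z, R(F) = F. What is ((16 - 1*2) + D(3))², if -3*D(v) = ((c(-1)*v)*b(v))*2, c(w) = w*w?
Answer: 784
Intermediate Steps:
c(w) = w²
b(Z) = Z + 2*Z² (b(Z) = (Z² + Z*Z) + Z = (Z² + Z²) + Z = 2*Z² + Z = Z + 2*Z²)
D(v) = -2*v²*(1 + 2*v)/3 (D(v) = -((-1)²*v)*(v*(1 + 2*v))*2/3 = -(1*v)*(v*(1 + 2*v))*2/3 = -v*(v*(1 + 2*v))*2/3 = -v²*(1 + 2*v)*2/3 = -2*v²*(1 + 2*v)/3)
((16 - 1*2) + D(3))² = ((16 - 1*2) + (⅔)*3²*(-1 - 2*3))² = ((16 - 2) + (⅔)*9*(-1 - 6))² = (14 + (⅔)*9*(-7))² = (14 - 42)² = (-28)² = 784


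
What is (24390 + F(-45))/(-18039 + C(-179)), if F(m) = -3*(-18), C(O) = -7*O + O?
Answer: -2716/1885 ≈ -1.4408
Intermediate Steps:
C(O) = -6*O
F(m) = 54
(24390 + F(-45))/(-18039 + C(-179)) = (24390 + 54)/(-18039 - 6*(-179)) = 24444/(-18039 + 1074) = 24444/(-16965) = 24444*(-1/16965) = -2716/1885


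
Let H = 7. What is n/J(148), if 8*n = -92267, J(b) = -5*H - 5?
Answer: 92267/320 ≈ 288.33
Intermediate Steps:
J(b) = -40 (J(b) = -5*7 - 5 = -35 - 5 = -40)
n = -92267/8 (n = (1/8)*(-92267) = -92267/8 ≈ -11533.)
n/J(148) = -92267/8/(-40) = -92267/8*(-1/40) = 92267/320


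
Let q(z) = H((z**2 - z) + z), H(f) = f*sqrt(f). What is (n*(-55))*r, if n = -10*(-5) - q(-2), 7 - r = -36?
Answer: -99330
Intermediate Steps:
r = 43 (r = 7 - 1*(-36) = 7 + 36 = 43)
H(f) = f**(3/2)
q(z) = (z**2)**(3/2) (q(z) = ((z**2 - z) + z)**(3/2) = (z**2)**(3/2))
n = 42 (n = -10*(-5) - ((-2)**2)**(3/2) = 50 - 4**(3/2) = 50 - 1*8 = 50 - 8 = 42)
(n*(-55))*r = (42*(-55))*43 = -2310*43 = -99330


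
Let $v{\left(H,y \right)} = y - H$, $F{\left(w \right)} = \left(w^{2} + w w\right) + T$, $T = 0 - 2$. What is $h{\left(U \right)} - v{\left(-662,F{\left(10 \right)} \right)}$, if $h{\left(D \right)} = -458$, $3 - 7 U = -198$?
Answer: $-1318$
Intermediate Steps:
$U = \frac{201}{7}$ ($U = \frac{3}{7} - - \frac{198}{7} = \frac{3}{7} + \frac{198}{7} = \frac{201}{7} \approx 28.714$)
$T = -2$ ($T = 0 - 2 = -2$)
$F{\left(w \right)} = -2 + 2 w^{2}$ ($F{\left(w \right)} = \left(w^{2} + w w\right) - 2 = \left(w^{2} + w^{2}\right) - 2 = 2 w^{2} - 2 = -2 + 2 w^{2}$)
$h{\left(U \right)} - v{\left(-662,F{\left(10 \right)} \right)} = -458 - \left(\left(-2 + 2 \cdot 10^{2}\right) - -662\right) = -458 - \left(\left(-2 + 2 \cdot 100\right) + 662\right) = -458 - \left(\left(-2 + 200\right) + 662\right) = -458 - \left(198 + 662\right) = -458 - 860 = -1318$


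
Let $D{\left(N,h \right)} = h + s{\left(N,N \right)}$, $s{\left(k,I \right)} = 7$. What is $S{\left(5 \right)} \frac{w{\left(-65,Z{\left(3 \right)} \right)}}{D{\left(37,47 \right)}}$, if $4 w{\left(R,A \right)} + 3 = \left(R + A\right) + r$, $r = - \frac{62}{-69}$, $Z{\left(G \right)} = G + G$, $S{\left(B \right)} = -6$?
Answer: $\frac{1054}{621} \approx 1.6973$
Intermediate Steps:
$Z{\left(G \right)} = 2 G$
$r = \frac{62}{69}$ ($r = \left(-62\right) \left(- \frac{1}{69}\right) = \frac{62}{69} \approx 0.89855$)
$w{\left(R,A \right)} = - \frac{145}{276} + \frac{A}{4} + \frac{R}{4}$ ($w{\left(R,A \right)} = - \frac{3}{4} + \frac{\left(R + A\right) + \frac{62}{69}}{4} = - \frac{3}{4} + \frac{\left(A + R\right) + \frac{62}{69}}{4} = - \frac{3}{4} + \frac{\frac{62}{69} + A + R}{4} = - \frac{3}{4} + \left(\frac{31}{138} + \frac{A}{4} + \frac{R}{4}\right) = - \frac{145}{276} + \frac{A}{4} + \frac{R}{4}$)
$D{\left(N,h \right)} = 7 + h$ ($D{\left(N,h \right)} = h + 7 = 7 + h$)
$S{\left(5 \right)} \frac{w{\left(-65,Z{\left(3 \right)} \right)}}{D{\left(37,47 \right)}} = - 6 \frac{- \frac{145}{276} + \frac{2 \cdot 3}{4} + \frac{1}{4} \left(-65\right)}{7 + 47} = - 6 \frac{- \frac{145}{276} + \frac{1}{4} \cdot 6 - \frac{65}{4}}{54} = - 6 \left(- \frac{145}{276} + \frac{3}{2} - \frac{65}{4}\right) \frac{1}{54} = - 6 \left(\left(- \frac{1054}{69}\right) \frac{1}{54}\right) = \left(-6\right) \left(- \frac{527}{1863}\right) = \frac{1054}{621}$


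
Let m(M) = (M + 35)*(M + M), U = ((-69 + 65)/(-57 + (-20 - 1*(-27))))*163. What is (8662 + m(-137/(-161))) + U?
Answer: 5661180996/648025 ≈ 8736.0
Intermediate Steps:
U = 326/25 (U = -4/(-57 + (-20 + 27))*163 = -4/(-57 + 7)*163 = -4/(-50)*163 = -4*(-1/50)*163 = (2/25)*163 = 326/25 ≈ 13.040)
m(M) = 2*M*(35 + M) (m(M) = (35 + M)*(2*M) = 2*M*(35 + M))
(8662 + m(-137/(-161))) + U = (8662 + 2*(-137/(-161))*(35 - 137/(-161))) + 326/25 = (8662 + 2*(-137*(-1/161))*(35 - 137*(-1/161))) + 326/25 = (8662 + 2*(137/161)*(35 + 137/161)) + 326/25 = (8662 + 2*(137/161)*(5772/161)) + 326/25 = (8662 + 1581528/25921) + 326/25 = 226109230/25921 + 326/25 = 5661180996/648025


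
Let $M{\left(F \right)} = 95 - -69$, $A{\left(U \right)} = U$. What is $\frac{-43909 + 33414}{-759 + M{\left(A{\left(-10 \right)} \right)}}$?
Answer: $\frac{2099}{119} \approx 17.639$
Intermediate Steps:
$M{\left(F \right)} = 164$ ($M{\left(F \right)} = 95 + 69 = 164$)
$\frac{-43909 + 33414}{-759 + M{\left(A{\left(-10 \right)} \right)}} = \frac{-43909 + 33414}{-759 + 164} = - \frac{10495}{-595} = \left(-10495\right) \left(- \frac{1}{595}\right) = \frac{2099}{119}$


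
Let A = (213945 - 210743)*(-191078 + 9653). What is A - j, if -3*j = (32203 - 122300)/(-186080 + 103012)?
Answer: -144768297821303/249204 ≈ -5.8092e+8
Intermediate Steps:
j = -90097/249204 (j = -(32203 - 122300)/(3*(-186080 + 103012)) = -(-90097)/(3*(-83068)) = -(-90097)*(-1)/(3*83068) = -⅓*90097/83068 = -90097/249204 ≈ -0.36154)
A = -580922850 (A = 3202*(-181425) = -580922850)
A - j = -580922850 - 1*(-90097/249204) = -580922850 + 90097/249204 = -144768297821303/249204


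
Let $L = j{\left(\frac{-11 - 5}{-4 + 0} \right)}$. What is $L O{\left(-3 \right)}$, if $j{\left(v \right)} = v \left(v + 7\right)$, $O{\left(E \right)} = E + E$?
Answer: $-264$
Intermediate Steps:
$O{\left(E \right)} = 2 E$
$j{\left(v \right)} = v \left(7 + v\right)$
$L = 44$ ($L = \frac{-11 - 5}{-4 + 0} \left(7 + \frac{-11 - 5}{-4 + 0}\right) = - \frac{16}{-4} \left(7 - \frac{16}{-4}\right) = \left(-16\right) \left(- \frac{1}{4}\right) \left(7 - -4\right) = 4 \left(7 + 4\right) = 4 \cdot 11 = 44$)
$L O{\left(-3 \right)} = 44 \cdot 2 \left(-3\right) = 44 \left(-6\right) = -264$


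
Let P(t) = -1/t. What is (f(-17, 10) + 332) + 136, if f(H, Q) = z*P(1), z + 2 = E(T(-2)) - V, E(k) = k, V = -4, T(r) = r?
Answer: 468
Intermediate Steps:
z = 0 (z = -2 + (-2 - 1*(-4)) = -2 + (-2 + 4) = -2 + 2 = 0)
f(H, Q) = 0 (f(H, Q) = 0*(-1/1) = 0*(-1*1) = 0*(-1) = 0)
(f(-17, 10) + 332) + 136 = (0 + 332) + 136 = 332 + 136 = 468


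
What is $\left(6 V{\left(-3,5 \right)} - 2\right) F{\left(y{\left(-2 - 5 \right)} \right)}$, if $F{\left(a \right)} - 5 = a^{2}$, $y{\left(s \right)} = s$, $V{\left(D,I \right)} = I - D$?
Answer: $2484$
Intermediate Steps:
$F{\left(a \right)} = 5 + a^{2}$
$\left(6 V{\left(-3,5 \right)} - 2\right) F{\left(y{\left(-2 - 5 \right)} \right)} = \left(6 \left(5 - -3\right) - 2\right) \left(5 + \left(-2 - 5\right)^{2}\right) = \left(6 \left(5 + 3\right) - 2\right) \left(5 + \left(-2 - 5\right)^{2}\right) = \left(6 \cdot 8 - 2\right) \left(5 + \left(-7\right)^{2}\right) = \left(48 - 2\right) \left(5 + 49\right) = 46 \cdot 54 = 2484$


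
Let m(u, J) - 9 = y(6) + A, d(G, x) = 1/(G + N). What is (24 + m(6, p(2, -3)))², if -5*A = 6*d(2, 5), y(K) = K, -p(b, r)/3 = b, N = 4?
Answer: 37636/25 ≈ 1505.4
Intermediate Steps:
d(G, x) = 1/(4 + G) (d(G, x) = 1/(G + 4) = 1/(4 + G))
p(b, r) = -3*b
A = -⅕ (A = -6/(5*(4 + 2)) = -6/(5*6) = -⅕*1 = -⅕ ≈ -0.20000)
m(u, J) = 74/5 (m(u, J) = 9 + (6 - ⅕) = 9 + 29/5 = 74/5)
(24 + m(6, p(2, -3)))² = (24 + 74/5)² = (194/5)² = 37636/25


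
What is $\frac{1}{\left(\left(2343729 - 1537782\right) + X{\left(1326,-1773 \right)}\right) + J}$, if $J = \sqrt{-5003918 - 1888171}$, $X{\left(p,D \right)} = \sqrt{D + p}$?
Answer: $\frac{1}{805947 + i \sqrt{447} + i \sqrt{6892089}} \approx 1.2408 \cdot 10^{-6} - 4.074 \cdot 10^{-9} i$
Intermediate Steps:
$J = i \sqrt{6892089}$ ($J = \sqrt{-6892089} = i \sqrt{6892089} \approx 2625.3 i$)
$\frac{1}{\left(\left(2343729 - 1537782\right) + X{\left(1326,-1773 \right)}\right) + J} = \frac{1}{\left(\left(2343729 - 1537782\right) + \sqrt{-1773 + 1326}\right) + i \sqrt{6892089}} = \frac{1}{\left(805947 + \sqrt{-447}\right) + i \sqrt{6892089}} = \frac{1}{\left(805947 + i \sqrt{447}\right) + i \sqrt{6892089}} = \frac{1}{805947 + i \sqrt{447} + i \sqrt{6892089}}$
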